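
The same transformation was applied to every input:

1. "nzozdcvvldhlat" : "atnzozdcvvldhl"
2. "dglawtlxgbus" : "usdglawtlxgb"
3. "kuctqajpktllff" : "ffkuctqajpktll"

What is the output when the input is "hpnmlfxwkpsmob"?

obhpnmlfxwkpsm

Rule — move the last 2 characters to the front (rotate right by 2).
"hpnmlfxwkpsmob" → "obhpnmlfxwkpsm".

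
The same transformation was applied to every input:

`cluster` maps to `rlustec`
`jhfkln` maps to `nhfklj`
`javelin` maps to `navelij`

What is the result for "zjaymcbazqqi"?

Looking at the pairs, the operation is to swap the first and last characters.
Doing the same to "zjaymcbazqqi": "ijaymcbazqqz".

ijaymcbazqqz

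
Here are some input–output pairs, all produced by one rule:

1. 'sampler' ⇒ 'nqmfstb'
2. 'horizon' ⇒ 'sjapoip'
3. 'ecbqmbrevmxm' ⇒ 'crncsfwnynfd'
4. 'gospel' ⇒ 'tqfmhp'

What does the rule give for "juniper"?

The pattern: move the first 2 characters to the end (rotate left by 2), then shift every letter 1 place forward in the alphabet (wrapping around).
Starting from "juniper": after the first operation, "niperju"; after the second, "ojqfskv".

ojqfskv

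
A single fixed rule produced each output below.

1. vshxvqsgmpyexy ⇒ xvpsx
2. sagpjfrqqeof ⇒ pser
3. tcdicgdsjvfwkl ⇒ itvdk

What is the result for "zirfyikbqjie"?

fzjk

In each case the input is transformed by: keep one character in every 3, starting at position 1 (positions 1st, 4th, 7th, ...), then swap each adjacent pair of characters (1↔2, 3↔4, ...).
Starting from "zirfyikbqjie": after the first operation, "zfkj"; after the second, "fzjk".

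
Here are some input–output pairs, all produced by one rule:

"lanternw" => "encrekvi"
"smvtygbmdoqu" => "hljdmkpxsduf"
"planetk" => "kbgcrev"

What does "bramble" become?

cvsirds

The rule is to shift every letter 9 places backward in the alphabet (wrapping around), then move the last 2 characters to the front (rotate right by 2).
Working it through for "bramble": intermediate "sirdscv", final "cvsirds".
(Check on "smvtygbmdoqu": → "jdmkpxsdufhl" → "hljdmkpxsduf" ✓)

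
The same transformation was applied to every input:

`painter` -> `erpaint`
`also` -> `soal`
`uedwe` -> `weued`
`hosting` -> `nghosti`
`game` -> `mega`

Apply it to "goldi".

In each case the input is transformed by: move the last 2 characters to the front (rotate right by 2).
So "goldi" becomes "digol".

digol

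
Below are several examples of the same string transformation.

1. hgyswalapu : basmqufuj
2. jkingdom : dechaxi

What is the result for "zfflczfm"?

Looking at the pairs, the operation is to delete the last character, then shift every letter 6 places backward in the alphabet (wrapping around).
Applying that to "zfflczfm" gives "tzzfwtz".

tzzfwtz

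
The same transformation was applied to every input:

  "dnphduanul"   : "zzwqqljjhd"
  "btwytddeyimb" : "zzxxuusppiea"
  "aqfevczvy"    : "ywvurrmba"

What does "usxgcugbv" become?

The rule is to shift every letter 4 places backward in the alphabet (wrapping around), then sort the characters into reverse alphabetical order.
For "usxgcugbv", step one produces "qotcyqcxr"; step two turns that into "yxtrqqocc".

yxtrqqocc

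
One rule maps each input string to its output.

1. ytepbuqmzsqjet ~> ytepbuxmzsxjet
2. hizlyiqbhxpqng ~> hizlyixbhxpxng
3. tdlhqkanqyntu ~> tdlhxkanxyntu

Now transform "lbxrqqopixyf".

The rule is to replace every "q" with "x".
So "lbxrqqopixyf" becomes "lbxrxxopixyf".

lbxrxxopixyf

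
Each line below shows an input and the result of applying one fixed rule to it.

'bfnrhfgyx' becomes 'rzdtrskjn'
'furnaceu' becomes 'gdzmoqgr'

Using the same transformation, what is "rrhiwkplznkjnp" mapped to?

Each output is the input with this applied: move the first character to the end, then shift every letter 12 places forward in the alphabet (wrapping around).
For "rrhiwkplznkjnp" the result is "dtuiwbxlzwvzbd".

dtuiwbxlzwvzbd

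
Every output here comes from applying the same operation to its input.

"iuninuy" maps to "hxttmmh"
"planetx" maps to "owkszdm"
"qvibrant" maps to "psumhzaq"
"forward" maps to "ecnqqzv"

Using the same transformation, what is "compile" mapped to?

Looking at the pairs, the operation is to take characters alternately from the front and the back (1st, last, 2nd, 2nd-last, ...), then shift every letter 1 place backward in the alphabet (wrapping around).
"compile" → "ceolmip" → "bdnklho".
(Check on "forward": → "fdorraw" → "ecnqqzv" ✓)

bdnklho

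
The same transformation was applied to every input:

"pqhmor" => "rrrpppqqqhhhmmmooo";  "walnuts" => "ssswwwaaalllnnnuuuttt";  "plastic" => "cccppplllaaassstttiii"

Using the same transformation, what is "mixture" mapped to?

eeemmmiiixxxtttuuurrr

Rule — repeat every character 3 times, then move the last 3 characters to the front (rotate right by 3).
Working it through for "mixture": intermediate "mmmiiixxxtttuuurrreee", final "eeemmmiiixxxtttuuurrr".
(Check on "plastic": → "ppplllaaassstttiiiccc" → "cccppplllaaassstttiii" ✓)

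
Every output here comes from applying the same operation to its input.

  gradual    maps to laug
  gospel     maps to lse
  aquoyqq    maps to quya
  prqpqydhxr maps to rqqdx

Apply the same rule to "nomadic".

cmdn

What's happening: swap the first and last characters, then keep every other character starting from the first (positions 1st, 3rd, 5th, ...).
Applying both steps to "nomadic": "comadin", then "cmdn".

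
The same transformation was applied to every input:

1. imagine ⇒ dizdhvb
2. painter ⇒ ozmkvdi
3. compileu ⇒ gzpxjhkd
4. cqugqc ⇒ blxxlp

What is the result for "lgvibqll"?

lgggbqdw

The pattern: move the last 3 characters to the front (rotate right by 3), then shift every letter 5 places backward in the alphabet (wrapping around).
For "lgvibqll", step one produces "qlllgvib"; step two turns that into "lgggbqdw".
(Check on "painter": → "terpain" → "ozmkvdi" ✓)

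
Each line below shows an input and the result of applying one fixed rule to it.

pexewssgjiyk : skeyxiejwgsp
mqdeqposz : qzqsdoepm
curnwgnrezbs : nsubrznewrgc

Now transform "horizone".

zeonroih

Rule — take characters alternately from the front and the back (1st, last, 2nd, 2nd-last, ...), then swap the first and last characters.
Starting from "horizone": after the first operation, "heonroiz"; after the second, "zeonroih".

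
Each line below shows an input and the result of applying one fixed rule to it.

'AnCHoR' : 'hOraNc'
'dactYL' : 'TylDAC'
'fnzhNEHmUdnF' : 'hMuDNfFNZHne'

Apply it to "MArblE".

BLemaR

The pattern: swap the front and back halves of the string, then flip the case of every letter.
Starting from "MArblE": after the first operation, "blEMAr"; after the second, "BLemaR".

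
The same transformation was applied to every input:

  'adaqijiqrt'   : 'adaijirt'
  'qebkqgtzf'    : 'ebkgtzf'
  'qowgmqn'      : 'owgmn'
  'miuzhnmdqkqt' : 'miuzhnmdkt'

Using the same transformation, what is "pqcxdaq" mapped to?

Rule — remove every "q".
For "pqcxdaq" the result is "pcxda".

pcxda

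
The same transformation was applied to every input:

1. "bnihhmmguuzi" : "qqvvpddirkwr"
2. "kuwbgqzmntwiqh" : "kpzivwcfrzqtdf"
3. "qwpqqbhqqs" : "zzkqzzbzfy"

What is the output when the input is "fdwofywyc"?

xohfhlomf

Rule — move the first 3 characters to the end (rotate left by 3), then shift every letter 9 places forward in the alphabet (wrapping around).
So "fdwofywyc" becomes "xohfhlomf".
(Check on "bnihhmmguuzi": → "hhmmguuzibni" → "qqvvpddirkwr" ✓)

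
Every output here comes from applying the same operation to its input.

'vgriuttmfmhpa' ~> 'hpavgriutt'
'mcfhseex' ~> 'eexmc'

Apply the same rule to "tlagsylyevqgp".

qgptlagsyl

The pattern: move the last 3 characters to the front (rotate right by 3), then delete the last 3 characters.
"tlagsylyevqgp" → "qgptlagsylyev" → "qgptlagsyl".
(Check on "vgriuttmfmhpa": → "hpavgriuttmfm" → "hpavgriutt" ✓)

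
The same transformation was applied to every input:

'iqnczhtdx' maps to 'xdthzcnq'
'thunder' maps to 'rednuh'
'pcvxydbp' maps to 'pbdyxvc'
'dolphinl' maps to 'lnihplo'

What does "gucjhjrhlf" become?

In each case the input is transformed by: reverse the string, then delete the last character.
"gucjhjrhlf" → "flhrjhjcug" → "flhrjhjcu".

flhrjhjcu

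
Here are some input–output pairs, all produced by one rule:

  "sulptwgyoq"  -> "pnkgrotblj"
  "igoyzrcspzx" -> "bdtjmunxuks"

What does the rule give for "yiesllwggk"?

The transformation: shift every letter 5 places backward in the alphabet (wrapping around), then swap each adjacent pair of characters (1↔2, 3↔4, ...).
Starting from "yiesllwggk": after the first operation, "tdznggrbbf"; after the second, "dtnzggbrfb".
(Check on "sulptwgyoq": → "npgkorbtjl" → "pnkgrotblj" ✓)

dtnzggbrfb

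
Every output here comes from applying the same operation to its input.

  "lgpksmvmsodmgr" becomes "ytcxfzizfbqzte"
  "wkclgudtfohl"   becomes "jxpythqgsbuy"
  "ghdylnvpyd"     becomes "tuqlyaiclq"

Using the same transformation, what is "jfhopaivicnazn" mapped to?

wsubcnvivpanma

Rule — shift every letter 13 places forward in the alphabet (wrapping around) — i.e. ROT13.
On "jfhopaivicnazn" that produces "wsubcnvivpanma".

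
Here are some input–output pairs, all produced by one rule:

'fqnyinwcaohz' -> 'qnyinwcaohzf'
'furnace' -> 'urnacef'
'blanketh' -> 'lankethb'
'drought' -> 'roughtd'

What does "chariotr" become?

hariotrc

Rule — move the first character to the end.
Doing the same to "chariotr": "hariotrc".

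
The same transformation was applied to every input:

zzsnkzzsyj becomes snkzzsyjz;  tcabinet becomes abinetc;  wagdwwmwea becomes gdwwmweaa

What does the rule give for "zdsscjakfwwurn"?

Looking at the pairs, the operation is to delete the first character, then move the first character to the end.
Starting from "zdsscjakfwwurn": after the first operation, "dsscjakfwwurn"; after the second, "sscjakfwwurnd".

sscjakfwwurnd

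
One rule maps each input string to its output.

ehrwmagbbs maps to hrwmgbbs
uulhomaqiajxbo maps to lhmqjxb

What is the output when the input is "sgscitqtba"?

sgsctqtb

The pattern: remove every vowel.
Applying that to "sgscitqtba" gives "sgsctqtb".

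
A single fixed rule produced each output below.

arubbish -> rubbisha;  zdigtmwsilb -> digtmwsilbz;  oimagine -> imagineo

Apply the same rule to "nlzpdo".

Each output is the input with this applied: move the first character to the end.
Doing the same to "nlzpdo": "lzpdon".

lzpdon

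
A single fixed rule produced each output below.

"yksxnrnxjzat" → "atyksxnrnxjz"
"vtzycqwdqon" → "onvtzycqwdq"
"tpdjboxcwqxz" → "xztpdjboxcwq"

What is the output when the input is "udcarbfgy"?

gyudcarbf

The pattern: move the last 2 characters to the front (rotate right by 2).
So "udcarbfgy" becomes "gyudcarbf".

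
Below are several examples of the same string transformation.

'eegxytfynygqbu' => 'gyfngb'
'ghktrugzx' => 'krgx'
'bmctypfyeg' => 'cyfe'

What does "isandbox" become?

The rule is to delete the first 2 characters, then keep every other character starting from the first (positions 1st, 3rd, 5th, ...).
Applying both steps to "isandbox": "andbox", then "ado".

ado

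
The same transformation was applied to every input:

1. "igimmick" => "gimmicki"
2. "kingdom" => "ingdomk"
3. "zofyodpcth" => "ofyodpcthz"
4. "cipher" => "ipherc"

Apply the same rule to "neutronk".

The pattern: move the first character to the end.
Doing the same to "neutronk": "eutronkn".

eutronkn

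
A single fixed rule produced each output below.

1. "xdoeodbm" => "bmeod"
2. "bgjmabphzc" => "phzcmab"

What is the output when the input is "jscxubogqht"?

What's happening: delete the first 3 characters, then move the first 3 characters to the end (rotate left by 3).
Applying both steps to "jscxubogqht": "xubogqht", then "ogqhtxub".

ogqhtxub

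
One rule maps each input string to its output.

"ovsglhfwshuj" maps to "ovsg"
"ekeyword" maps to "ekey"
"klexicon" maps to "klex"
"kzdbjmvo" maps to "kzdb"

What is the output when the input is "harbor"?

Each output is the input with this applied: keep only the first 4 characters.
Doing the same to "harbor": "harb".

harb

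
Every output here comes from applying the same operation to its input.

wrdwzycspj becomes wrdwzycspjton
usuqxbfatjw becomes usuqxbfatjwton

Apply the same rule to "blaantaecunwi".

blaantaecunwiton

What's happening: append "ton".
"blaantaecunwi" → "blaantaecunwiton".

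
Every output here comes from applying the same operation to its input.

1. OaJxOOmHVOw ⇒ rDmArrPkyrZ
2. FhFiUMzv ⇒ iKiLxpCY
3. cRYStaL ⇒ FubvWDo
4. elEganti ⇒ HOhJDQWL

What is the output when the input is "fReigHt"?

IuHLJkW

Looking at the pairs, the operation is to shift every letter 3 places forward in the alphabet (wrapping around), then flip the case of every letter.
Working it through for "fReigHt": intermediate "iUhljKw", final "IuHLJkW".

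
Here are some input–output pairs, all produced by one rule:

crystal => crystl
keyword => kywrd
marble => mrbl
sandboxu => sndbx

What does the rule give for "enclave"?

Each output is the input with this applied: remove every vowel.
Applying that to "enclave" gives "nclv".

nclv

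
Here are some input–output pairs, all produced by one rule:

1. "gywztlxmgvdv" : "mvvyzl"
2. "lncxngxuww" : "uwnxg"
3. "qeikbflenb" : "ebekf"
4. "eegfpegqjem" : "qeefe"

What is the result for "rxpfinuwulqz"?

wlzxfn

The transformation: keep every other character starting from the second (positions 2nd, 4th, 6th, ...), then move the first 3 characters to the end (rotate left by 3).
Starting from "rxpfinuwulqz": after the first operation, "xfnwlz"; after the second, "wlzxfn".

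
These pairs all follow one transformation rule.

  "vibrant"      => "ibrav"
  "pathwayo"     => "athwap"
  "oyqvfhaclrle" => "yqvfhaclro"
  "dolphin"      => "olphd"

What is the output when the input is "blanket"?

What's happening: delete the last 2 characters, then move the first character to the end.
On "blanket": the first step gives "blank", and the second then gives "lankb".

lankb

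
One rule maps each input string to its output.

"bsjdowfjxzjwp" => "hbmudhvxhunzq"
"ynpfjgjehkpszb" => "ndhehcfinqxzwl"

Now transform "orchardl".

afypbjmp

In each case the input is transformed by: move the first 2 characters to the end (rotate left by 2), then shift every letter 2 places backward in the alphabet (wrapping around).
Applying both steps to "orchardl": "chardlor", then "afypbjmp".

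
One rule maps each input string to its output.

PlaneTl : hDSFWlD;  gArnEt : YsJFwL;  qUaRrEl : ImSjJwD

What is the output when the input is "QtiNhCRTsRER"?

What's happening: shift every letter 8 places backward in the alphabet (wrapping around), then flip the case of every letter.
Doing the same to "QtiNhCRTsRER": "iLAfZujlKjwj".

iLAfZujlKjwj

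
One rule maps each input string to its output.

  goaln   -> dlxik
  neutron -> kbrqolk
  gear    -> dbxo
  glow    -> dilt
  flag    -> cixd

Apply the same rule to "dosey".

In each case the input is transformed by: shift every letter 3 places backward in the alphabet (wrapping around).
So "dosey" becomes "alpbv".

alpbv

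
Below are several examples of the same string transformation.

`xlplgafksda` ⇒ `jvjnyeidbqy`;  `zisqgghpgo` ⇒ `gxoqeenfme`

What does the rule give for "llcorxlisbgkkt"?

Each output is the input with this applied: shift every letter 2 places backward in the alphabet (wrapping around), then swap each adjacent pair of characters (1↔2, 3↔4, ...).
"llcorxlisbgkkt" → "jjampvjgqzeiir" → "jjmavpgjzqieri".

jjmavpgjzqieri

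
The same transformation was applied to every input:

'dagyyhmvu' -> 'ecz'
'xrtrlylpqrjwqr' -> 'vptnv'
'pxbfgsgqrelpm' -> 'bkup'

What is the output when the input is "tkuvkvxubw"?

ooy

In each case the input is transformed by: keep one character in every 3, starting at position 2 (positions 2nd, 5th, 8th, ...), then shift every letter 4 places forward in the alphabet (wrapping around).
Starting from "tkuvkvxubw": after the first operation, "kku"; after the second, "ooy".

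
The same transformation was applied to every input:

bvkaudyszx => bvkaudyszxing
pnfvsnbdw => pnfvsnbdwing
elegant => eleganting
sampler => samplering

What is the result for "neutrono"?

Looking at the pairs, the operation is to append "ing".
Doing the same to "neutrono": "neutronoing".

neutronoing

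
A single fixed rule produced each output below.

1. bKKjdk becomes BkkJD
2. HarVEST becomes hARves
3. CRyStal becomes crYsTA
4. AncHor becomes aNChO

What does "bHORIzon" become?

BhoriZO

Rule — delete the last character, then flip the case of every letter.
For "bHORIzon", step one produces "bHORIzo"; step two turns that into "BhoriZO".
(Check on "AncHor": → "AncHo" → "aNChO" ✓)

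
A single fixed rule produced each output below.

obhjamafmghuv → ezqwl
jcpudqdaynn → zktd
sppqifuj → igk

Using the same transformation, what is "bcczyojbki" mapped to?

What's happening: keep one character in every 3, starting at position 1 (positions 1st, 4th, 7th, ...), then shift every letter 10 places backward in the alphabet (wrapping around).
On "bcczyojbki" that produces "rpzy".
(Check on "sppqifuj": → "squ" → "igk" ✓)

rpzy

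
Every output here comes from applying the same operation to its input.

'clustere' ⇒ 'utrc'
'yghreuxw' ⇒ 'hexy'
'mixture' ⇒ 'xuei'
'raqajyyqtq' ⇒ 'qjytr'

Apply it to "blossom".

osml

The transformation: move the first 2 characters to the end (rotate left by 2), then keep every other character starting from the first (positions 1st, 3rd, 5th, ...).
Starting from "blossom": after the first operation, "ossombl"; after the second, "osml".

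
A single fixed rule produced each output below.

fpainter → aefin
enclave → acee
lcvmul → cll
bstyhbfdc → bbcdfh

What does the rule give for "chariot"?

Rule — sort the characters into alphabetical order, then delete the last 3 characters.
For "chariot", step one produces "achiort"; step two turns that into "achi".

achi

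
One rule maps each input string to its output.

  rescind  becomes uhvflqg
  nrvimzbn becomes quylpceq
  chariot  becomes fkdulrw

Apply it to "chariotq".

fkdulrwt

The rule is to shift every letter 3 places forward in the alphabet (wrapping around).
"chariotq" → "fkdulrwt".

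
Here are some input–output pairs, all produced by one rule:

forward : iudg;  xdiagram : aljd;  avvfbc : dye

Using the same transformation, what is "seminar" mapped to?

vpqu

Looking at the pairs, the operation is to shift every letter 3 places forward in the alphabet (wrapping around), then keep every other character starting from the first (positions 1st, 3rd, 5th, ...).
For "seminar", step one produces "vhplqdu"; step two turns that into "vpqu".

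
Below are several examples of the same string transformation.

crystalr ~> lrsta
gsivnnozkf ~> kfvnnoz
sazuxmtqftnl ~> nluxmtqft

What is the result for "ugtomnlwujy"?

The rule is to delete the first 3 characters, then move the last 2 characters to the front (rotate right by 2).
For "ugtomnlwujy", step one produces "omnlwujy"; step two turns that into "jyomnlwu".

jyomnlwu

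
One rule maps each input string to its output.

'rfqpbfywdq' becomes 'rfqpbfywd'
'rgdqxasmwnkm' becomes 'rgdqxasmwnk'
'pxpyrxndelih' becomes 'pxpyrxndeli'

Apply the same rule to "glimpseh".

The transformation: delete the last character.
"glimpseh" → "glimpse".

glimpse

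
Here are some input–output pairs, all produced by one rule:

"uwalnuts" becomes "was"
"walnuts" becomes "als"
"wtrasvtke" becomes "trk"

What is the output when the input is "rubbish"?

Each output is the input with this applied: swap each adjacent pair of characters (1↔2, 3↔4, ...), then keep one character in every 3, starting at position 1 (positions 1st, 4th, 7th, ...).
Applying both steps to "rubbish": "urbbsih", then "ubh".

ubh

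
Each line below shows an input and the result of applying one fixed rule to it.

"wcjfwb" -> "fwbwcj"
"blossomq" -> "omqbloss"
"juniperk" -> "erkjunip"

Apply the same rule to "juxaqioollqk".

lqkjuxaqiool

The pattern: move the last 3 characters to the front (rotate right by 3).
For "juxaqioollqk" the result is "lqkjuxaqiool".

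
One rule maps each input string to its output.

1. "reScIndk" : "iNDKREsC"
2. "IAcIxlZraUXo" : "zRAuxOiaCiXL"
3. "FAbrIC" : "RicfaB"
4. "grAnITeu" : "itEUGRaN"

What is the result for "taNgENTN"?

In each case the input is transformed by: flip the case of every letter, then swap the front and back halves of the string.
Applying both steps to "taNgENTN": "TAnGentn", then "entnTAnG".

entnTAnG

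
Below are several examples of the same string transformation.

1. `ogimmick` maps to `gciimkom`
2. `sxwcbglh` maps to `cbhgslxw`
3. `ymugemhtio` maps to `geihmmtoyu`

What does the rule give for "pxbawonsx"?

The pattern: sort the characters into alphabetical order, then swap each adjacent pair of characters (1↔2, 3↔4, ...).
Applying both steps to "pxbawonsx": "abnopswxx", then "baonspxwx".

baonspxwx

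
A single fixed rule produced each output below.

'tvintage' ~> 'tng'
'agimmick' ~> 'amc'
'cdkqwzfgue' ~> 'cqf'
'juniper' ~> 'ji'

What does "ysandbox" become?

The pattern: move the last character to the front, then keep one character in every 3, starting at position 2 (positions 2nd, 5th, 8th, ...).
"ysandbox" → "xysandbo" → "yno".

yno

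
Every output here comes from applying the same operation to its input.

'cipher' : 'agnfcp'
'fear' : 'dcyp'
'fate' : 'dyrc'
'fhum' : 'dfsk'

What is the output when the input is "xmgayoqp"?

vkeywmon

Looking at the pairs, the operation is to shift every letter 2 places backward in the alphabet (wrapping around).
Applying that to "xmgayoqp" gives "vkeywmon".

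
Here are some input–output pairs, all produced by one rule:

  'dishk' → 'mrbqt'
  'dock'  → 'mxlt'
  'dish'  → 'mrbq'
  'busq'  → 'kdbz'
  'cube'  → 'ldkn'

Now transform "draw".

majf

Rule — shift every letter 9 places forward in the alphabet (wrapping around).
"draw" → "majf".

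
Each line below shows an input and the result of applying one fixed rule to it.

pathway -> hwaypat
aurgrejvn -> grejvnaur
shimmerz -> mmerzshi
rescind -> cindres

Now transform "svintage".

ntagesvi

Each output is the input with this applied: move the first 3 characters to the end (rotate left by 3).
On "svintage" that produces "ntagesvi".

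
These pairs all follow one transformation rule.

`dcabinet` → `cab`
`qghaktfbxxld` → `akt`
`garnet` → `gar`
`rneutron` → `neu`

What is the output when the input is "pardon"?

par

Looking at the pairs, the operation is to swap the front and back halves of the string, then keep only the last 3 characters.
So "pardon" becomes "par".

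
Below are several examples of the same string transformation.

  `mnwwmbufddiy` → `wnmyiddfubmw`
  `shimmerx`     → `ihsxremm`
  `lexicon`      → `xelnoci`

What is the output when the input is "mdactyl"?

admlytc

The transformation: move the first 3 characters to the end (rotate left by 3), then reverse the string.
"mdactyl" → "ctylmda" → "admlytc".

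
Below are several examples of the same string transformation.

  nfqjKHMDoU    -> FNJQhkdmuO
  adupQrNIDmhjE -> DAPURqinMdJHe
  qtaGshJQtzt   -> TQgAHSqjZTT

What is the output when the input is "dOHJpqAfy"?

What's happening: flip the case of every letter, then swap each adjacent pair of characters (1↔2, 3↔4, ...).
"dOHJpqAfy" → "DohjPQaFY" → "oDjhQPFaY".
(Check on "qtaGshJQtzt": → "QTAgSHjqTZT" → "TQgAHSqjZTT" ✓)

oDjhQPFaY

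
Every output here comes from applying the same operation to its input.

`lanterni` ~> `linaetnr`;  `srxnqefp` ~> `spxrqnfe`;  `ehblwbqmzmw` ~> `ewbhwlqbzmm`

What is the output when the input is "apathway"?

ayaphtaw

The pattern: move the last character to the front, then swap each adjacent pair of characters (1↔2, 3↔4, ...).
For "apathway", step one produces "yapathwa"; step two turns that into "ayaphtaw".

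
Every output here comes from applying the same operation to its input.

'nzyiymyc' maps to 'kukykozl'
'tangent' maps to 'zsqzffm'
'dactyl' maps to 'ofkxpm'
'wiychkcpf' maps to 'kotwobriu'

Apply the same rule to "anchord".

What's happening: shift every letter 12 places forward in the alphabet (wrapping around), then move the first 2 characters to the end (rotate left by 2).
On "anchord": the first step gives "mzotadp", and the second then gives "otadpmz".

otadpmz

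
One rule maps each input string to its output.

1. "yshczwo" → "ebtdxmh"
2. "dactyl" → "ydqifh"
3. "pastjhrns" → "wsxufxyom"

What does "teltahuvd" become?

The rule is to shift every letter 5 places forward in the alphabet (wrapping around), then move the last 3 characters to the front (rotate right by 3).
"teltahuvd" → "zaiyjqyfm".

zaiyjqyfm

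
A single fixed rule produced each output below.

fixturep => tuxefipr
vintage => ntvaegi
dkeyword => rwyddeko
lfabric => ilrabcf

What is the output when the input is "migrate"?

Rule — sort the characters into alphabetical order, then move the last 3 characters to the front (rotate right by 3).
Starting from "migrate": after the first operation, "aegimrt"; after the second, "mrtaegi".

mrtaegi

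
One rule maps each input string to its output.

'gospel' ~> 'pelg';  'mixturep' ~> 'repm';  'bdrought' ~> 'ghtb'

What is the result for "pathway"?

wayp

Rule — move the first character to the end, then keep only the last 4 characters.
Applying both steps to "pathway": "athwayp", then "wayp".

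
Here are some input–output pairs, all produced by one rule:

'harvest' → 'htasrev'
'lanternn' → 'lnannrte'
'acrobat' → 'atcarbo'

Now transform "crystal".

clrayts

In each case the input is transformed by: take characters alternately from the front and the back (1st, last, 2nd, 2nd-last, ...).
For "crystal" the result is "clrayts".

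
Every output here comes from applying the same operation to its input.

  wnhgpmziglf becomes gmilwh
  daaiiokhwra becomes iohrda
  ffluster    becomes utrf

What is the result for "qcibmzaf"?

bzfc

What's happening: move the first 3 characters to the end (rotate left by 3), then keep every other character starting from the first (positions 1st, 3rd, 5th, ...).
"qcibmzaf" → "bmzafqci" → "bzfc".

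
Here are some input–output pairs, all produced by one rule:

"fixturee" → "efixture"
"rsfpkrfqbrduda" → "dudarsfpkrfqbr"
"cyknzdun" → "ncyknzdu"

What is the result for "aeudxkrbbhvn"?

hvnaeudxkrbb

Each output is the input with this applied: swap the front and back halves of the string, then move the first 3 characters to the end (rotate left by 3).
Starting from "aeudxkrbbhvn": after the first operation, "rbbhvnaeudxk"; after the second, "hvnaeudxkrbb".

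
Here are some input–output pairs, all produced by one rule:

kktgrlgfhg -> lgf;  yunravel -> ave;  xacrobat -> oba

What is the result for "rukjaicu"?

In each case the input is transformed by: swap the front and back halves of the string, then keep only the first 3 characters.
For "rukjaicu", step one produces "aicurukj"; step two turns that into "aic".

aic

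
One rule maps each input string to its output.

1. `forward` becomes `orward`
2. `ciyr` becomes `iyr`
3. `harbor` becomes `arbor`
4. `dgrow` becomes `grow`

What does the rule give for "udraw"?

draw

The transformation: delete the first character.
Doing the same to "udraw": "draw".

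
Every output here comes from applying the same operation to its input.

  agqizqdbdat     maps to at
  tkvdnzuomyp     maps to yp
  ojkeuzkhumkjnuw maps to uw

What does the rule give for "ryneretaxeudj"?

dj

Looking at the pairs, the operation is to keep only the last 2 characters.
So "ryneretaxeudj" becomes "dj".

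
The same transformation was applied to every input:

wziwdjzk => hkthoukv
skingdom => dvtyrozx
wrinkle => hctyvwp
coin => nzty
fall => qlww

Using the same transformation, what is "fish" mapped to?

The transformation: shift every letter 11 places forward in the alphabet (wrapping around).
So "fish" becomes "qtds".

qtds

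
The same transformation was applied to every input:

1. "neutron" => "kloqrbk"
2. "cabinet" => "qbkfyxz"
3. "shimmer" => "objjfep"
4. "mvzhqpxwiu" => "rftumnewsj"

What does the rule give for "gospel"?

ibmpld

Rule — reverse the string, then shift every letter 3 places backward in the alphabet (wrapping around).
Starting from "gospel": after the first operation, "lepsog"; after the second, "ibmpld".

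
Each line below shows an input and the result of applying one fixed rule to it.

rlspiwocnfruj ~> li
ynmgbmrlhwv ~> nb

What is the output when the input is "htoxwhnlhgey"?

tw

In each case the input is transformed by: keep one character in every 3, starting at position 2 (positions 2nd, 5th, 8th, ...), then keep only the first 2 characters.
"htoxwhnlhgey" → "twle" → "tw".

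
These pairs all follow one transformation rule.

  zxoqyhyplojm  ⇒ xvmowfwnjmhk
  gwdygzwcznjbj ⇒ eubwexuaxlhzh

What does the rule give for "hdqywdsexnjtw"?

fbowubqcvlhru

The rule is to shift every letter 2 places backward in the alphabet (wrapping around).
Applying that to "hdqywdsexnjtw" gives "fbowubqcvlhru".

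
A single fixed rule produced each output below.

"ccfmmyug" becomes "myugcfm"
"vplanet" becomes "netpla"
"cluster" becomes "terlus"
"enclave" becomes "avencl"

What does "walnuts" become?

utsaln

Each output is the input with this applied: delete the first character, then move the first 3 characters to the end (rotate left by 3).
Applying both steps to "walnuts": "alnuts", then "utsaln".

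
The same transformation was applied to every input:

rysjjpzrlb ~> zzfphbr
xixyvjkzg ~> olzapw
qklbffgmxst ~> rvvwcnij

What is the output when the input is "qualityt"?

Rule — shift every letter 10 places backward in the alphabet (wrapping around), then delete the first 3 characters.
Starting from "qualityt": after the first operation, "gkqbyjoj"; after the second, "byjoj".
(Check on "xixyvjkzg": → "nynolzapw" → "olzapw" ✓)

byjoj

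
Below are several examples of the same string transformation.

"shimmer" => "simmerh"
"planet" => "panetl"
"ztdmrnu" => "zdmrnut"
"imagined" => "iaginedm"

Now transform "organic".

oganicr

Each output is the input with this applied: move the first character to the end, then swap the first and last characters.
Working it through for "organic": intermediate "rganico", final "oganicr".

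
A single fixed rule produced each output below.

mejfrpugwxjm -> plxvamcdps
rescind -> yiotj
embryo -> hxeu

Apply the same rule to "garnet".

Each output is the input with this applied: shift every letter 6 places forward in the alphabet (wrapping around), then delete the first 2 characters.
Working it through for "garnet": intermediate "mgxtkz", final "xtkz".

xtkz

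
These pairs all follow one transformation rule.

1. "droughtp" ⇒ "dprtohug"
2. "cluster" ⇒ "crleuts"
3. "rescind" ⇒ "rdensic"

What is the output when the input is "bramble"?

berlabm

The rule is to take characters alternately from the front and the back (1st, last, 2nd, 2nd-last, ...).
For "bramble" the result is "berlabm".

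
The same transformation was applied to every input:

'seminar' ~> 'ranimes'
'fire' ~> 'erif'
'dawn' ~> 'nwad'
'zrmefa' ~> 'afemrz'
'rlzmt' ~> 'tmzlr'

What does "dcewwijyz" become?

The rule is to reverse the string.
"dcewwijyz" → "zyjiwwecd".

zyjiwwecd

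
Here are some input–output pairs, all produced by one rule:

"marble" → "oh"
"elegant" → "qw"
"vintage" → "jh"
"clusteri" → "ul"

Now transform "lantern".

What's happening: shift every letter 3 places forward in the alphabet (wrapping around), then keep only the last 2 characters.
Working it through for "lantern": intermediate "odqwhuq", final "uq".

uq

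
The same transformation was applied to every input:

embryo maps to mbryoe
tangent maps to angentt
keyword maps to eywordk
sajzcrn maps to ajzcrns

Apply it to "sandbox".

What's happening: move the first character to the end.
For "sandbox" the result is "andboxs".

andboxs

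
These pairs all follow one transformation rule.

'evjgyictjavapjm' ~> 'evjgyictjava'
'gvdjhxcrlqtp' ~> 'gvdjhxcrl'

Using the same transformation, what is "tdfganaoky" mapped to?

The pattern: delete the last 3 characters.
On "tdfganaoky" that produces "tdfgana".

tdfgana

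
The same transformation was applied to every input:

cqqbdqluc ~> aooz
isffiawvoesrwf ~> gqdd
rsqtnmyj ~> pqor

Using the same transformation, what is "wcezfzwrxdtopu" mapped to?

uacx

Looking at the pairs, the operation is to shift every letter 2 places backward in the alphabet (wrapping around), then keep only the first 4 characters.
Doing the same to "wcezfzwrxdtopu": "uacx".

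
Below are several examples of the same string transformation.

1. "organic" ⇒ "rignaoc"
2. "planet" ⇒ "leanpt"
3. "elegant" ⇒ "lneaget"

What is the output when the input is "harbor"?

The pattern: take characters alternately from the front and the back (1st, last, 2nd, 2nd-last, ...), then move the first 2 characters to the end (rotate left by 2).
On "harbor": the first step gives "hraorb", and the second then gives "aorbhr".
(Check on "elegant": → "etlneag" → "lneaget" ✓)

aorbhr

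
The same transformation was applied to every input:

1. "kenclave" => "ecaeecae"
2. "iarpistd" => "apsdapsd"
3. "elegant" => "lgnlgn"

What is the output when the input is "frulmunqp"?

What's happening: keep every other character starting from the second (positions 2nd, 4th, 6th, ...), then write the whole string twice.
On "frulmunqp": the first step gives "rluq", and the second then gives "rluqrluq".

rluqrluq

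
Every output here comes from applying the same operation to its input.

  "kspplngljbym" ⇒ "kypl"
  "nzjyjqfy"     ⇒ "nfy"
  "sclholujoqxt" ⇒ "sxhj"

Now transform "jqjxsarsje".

jjxa

The transformation: take characters alternately from the front and the back (1st, last, 2nd, 2nd-last, ...), then keep one character in every 3, starting at position 1 (positions 1st, 4th, 7th, ...).
"jqjxsarsje" → "jeqjjsxrsa" → "jjxa".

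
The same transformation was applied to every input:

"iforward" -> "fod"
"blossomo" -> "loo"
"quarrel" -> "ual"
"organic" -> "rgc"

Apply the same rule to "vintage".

ine

Each output is the input with this applied: swap each adjacent pair of characters (1↔2, 3↔4, ...), then keep one character in every 3, starting at position 1 (positions 1st, 4th, 7th, ...).
Working it through for "vintage": intermediate "ivtngae", final "ine".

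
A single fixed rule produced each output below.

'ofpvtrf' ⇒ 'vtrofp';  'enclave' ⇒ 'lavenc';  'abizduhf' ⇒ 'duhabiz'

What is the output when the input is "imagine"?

The pattern: delete the last character, then move the last 3 characters to the front (rotate right by 3).
Working it through for "imagine": intermediate "imagin", final "ginima".

ginima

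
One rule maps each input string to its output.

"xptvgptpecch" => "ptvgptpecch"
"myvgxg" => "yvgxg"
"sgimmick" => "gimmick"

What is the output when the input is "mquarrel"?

quarrel

The rule is to delete the first character.
"mquarrel" → "quarrel".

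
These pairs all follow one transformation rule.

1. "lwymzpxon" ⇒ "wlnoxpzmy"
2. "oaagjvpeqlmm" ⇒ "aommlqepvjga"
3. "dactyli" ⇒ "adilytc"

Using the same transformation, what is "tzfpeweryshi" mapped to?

The rule is to reverse the string, then move the last 2 characters to the front (rotate right by 2).
Starting from "tzfpeweryshi": after the first operation, "ihsyrewepfzt"; after the second, "ztihsyrewepf".

ztihsyrewepf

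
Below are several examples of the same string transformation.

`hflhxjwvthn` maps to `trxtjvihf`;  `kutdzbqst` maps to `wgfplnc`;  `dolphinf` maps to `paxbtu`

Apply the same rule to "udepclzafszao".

Each output is the input with this applied: delete the last 2 characters, then shift every letter 12 places forward in the alphabet (wrapping around).
"udepclzafszao" → "gpqboxlmrel".

gpqboxlmrel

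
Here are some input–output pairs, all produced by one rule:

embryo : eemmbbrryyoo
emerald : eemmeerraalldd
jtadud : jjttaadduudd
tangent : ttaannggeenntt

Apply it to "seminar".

sseemmiinnaarr

The transformation: double every character.
So "seminar" becomes "sseemmiinnaarr".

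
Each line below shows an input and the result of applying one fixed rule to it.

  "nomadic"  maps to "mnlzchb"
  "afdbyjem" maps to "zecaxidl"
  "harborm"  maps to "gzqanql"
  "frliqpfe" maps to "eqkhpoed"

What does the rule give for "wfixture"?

The pattern: shift every letter 1 place backward in the alphabet (wrapping around).
Doing the same to "wfixture": "vehwstqd".

vehwstqd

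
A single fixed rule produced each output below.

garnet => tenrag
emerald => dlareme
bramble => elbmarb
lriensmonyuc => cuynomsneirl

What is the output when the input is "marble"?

elbram

The transformation: reverse the string.
"marble" → "elbram".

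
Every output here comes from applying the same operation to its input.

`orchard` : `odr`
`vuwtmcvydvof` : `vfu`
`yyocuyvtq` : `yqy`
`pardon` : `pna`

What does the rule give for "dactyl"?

dla

In each case the input is transformed by: take characters alternately from the front and the back (1st, last, 2nd, 2nd-last, ...), then keep only the first 3 characters.
On "dactyl": the first step gives "dlayct", and the second then gives "dla".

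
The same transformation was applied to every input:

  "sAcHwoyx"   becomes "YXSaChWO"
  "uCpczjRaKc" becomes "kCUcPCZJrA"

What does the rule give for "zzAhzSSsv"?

SVZZaHZss

Each output is the input with this applied: move the last 2 characters to the front (rotate right by 2), then flip the case of every letter.
"zzAhzSSsv" → "SVZZaHZss".
(Check on "uCpczjRaKc": → "KcuCpczjRa" → "kCUcPCZJrA" ✓)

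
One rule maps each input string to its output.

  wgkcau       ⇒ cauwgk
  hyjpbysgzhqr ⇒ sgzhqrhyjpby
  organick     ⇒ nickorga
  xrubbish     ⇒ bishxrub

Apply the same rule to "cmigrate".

ratecmig

The rule is to swap the front and back halves of the string.
Applying that to "cmigrate" gives "ratecmig".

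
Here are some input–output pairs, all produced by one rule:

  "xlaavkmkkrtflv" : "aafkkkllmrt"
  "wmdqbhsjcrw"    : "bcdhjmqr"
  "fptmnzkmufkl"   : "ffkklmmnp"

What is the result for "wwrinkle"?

In each case the input is transformed by: sort the characters into alphabetical order, then delete the last 3 characters.
Starting from "wwrinkle": after the first operation, "eiklnrww"; after the second, "eikln".
(Check on "wmdqbhsjcrw": → "bcdhjmqrsww" → "bcdhjmqr" ✓)

eikln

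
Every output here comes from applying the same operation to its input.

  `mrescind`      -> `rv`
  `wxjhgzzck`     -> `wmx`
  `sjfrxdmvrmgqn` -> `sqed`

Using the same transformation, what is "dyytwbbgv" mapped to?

loi

The pattern: keep one character in every 3, starting at position 3 (positions 3rd, 6th, 9th, ...), then shift every letter 13 places forward in the alphabet (wrapping around) — i.e. ROT13.
Working it through for "dyytwbbgv": intermediate "ybv", final "loi".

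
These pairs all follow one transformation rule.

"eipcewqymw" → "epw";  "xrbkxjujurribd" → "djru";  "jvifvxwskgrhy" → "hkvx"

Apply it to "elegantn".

Each output is the input with this applied: sort the characters into alphabetical order, then keep one character in every 3, starting at position 3 (positions 3rd, 6th, 9th, ...).
Working it through for "elegantn": intermediate "aeeglnnt", final "en".

en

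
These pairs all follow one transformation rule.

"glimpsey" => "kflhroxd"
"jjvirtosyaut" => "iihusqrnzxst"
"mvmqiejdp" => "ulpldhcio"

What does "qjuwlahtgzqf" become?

The transformation: shift every letter 1 place backward in the alphabet (wrapping around), then swap each adjacent pair of characters (1↔2, 3↔4, ...).
Starting from "qjuwlahtgzqf": after the first operation, "pitvkzgsfype"; after the second, "ipvtzksgyfep".

ipvtzksgyfep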